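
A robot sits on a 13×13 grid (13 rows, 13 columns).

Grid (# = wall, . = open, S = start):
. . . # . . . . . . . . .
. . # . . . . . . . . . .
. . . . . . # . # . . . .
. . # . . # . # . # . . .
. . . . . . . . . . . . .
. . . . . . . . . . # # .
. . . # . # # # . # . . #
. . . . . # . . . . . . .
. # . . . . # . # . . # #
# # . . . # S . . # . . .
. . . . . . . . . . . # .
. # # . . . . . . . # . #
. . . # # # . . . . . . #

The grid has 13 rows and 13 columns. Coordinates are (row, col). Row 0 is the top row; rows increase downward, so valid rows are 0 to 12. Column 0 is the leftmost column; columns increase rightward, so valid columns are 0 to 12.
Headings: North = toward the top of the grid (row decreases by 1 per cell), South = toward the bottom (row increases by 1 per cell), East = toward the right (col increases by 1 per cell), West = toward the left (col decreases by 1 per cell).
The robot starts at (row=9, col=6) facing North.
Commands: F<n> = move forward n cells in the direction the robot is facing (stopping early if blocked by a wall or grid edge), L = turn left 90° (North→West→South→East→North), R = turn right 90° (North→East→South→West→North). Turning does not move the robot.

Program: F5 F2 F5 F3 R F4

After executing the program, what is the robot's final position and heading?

Answer: Final position: (row=9, col=8), facing East

Derivation:
Start: (row=9, col=6), facing North
  F5: move forward 0/5 (blocked), now at (row=9, col=6)
  F2: move forward 0/2 (blocked), now at (row=9, col=6)
  F5: move forward 0/5 (blocked), now at (row=9, col=6)
  F3: move forward 0/3 (blocked), now at (row=9, col=6)
  R: turn right, now facing East
  F4: move forward 2/4 (blocked), now at (row=9, col=8)
Final: (row=9, col=8), facing East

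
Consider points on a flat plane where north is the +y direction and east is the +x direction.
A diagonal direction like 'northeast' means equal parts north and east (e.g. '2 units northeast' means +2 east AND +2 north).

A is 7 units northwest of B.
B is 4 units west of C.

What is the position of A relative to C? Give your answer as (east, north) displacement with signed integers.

Answer: A is at (east=-11, north=7) relative to C.

Derivation:
Place C at the origin (east=0, north=0).
  B is 4 units west of C: delta (east=-4, north=+0); B at (east=-4, north=0).
  A is 7 units northwest of B: delta (east=-7, north=+7); A at (east=-11, north=7).
Therefore A relative to C: (east=-11, north=7).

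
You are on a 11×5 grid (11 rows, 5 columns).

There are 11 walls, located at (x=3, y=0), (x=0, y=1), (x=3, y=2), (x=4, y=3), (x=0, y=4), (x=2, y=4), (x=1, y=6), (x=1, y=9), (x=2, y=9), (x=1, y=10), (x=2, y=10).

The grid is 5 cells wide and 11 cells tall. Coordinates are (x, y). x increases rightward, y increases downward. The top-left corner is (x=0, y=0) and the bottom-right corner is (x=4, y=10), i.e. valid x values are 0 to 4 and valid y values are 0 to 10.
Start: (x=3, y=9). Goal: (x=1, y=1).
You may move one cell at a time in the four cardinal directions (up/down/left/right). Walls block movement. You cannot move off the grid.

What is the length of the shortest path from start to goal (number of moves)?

BFS from (x=3, y=9) until reaching (x=1, y=1):
  Distance 0: (x=3, y=9)
  Distance 1: (x=3, y=8), (x=4, y=9), (x=3, y=10)
  Distance 2: (x=3, y=7), (x=2, y=8), (x=4, y=8), (x=4, y=10)
  Distance 3: (x=3, y=6), (x=2, y=7), (x=4, y=7), (x=1, y=8)
  Distance 4: (x=3, y=5), (x=2, y=6), (x=4, y=6), (x=1, y=7), (x=0, y=8)
  Distance 5: (x=3, y=4), (x=2, y=5), (x=4, y=5), (x=0, y=7), (x=0, y=9)
  Distance 6: (x=3, y=3), (x=4, y=4), (x=1, y=5), (x=0, y=6), (x=0, y=10)
  Distance 7: (x=2, y=3), (x=1, y=4), (x=0, y=5)
  Distance 8: (x=2, y=2), (x=1, y=3)
  Distance 9: (x=2, y=1), (x=1, y=2), (x=0, y=3)
  Distance 10: (x=2, y=0), (x=1, y=1), (x=3, y=1), (x=0, y=2)  <- goal reached here
One shortest path (10 moves): (x=3, y=9) -> (x=3, y=8) -> (x=2, y=8) -> (x=2, y=7) -> (x=2, y=6) -> (x=2, y=5) -> (x=1, y=5) -> (x=1, y=4) -> (x=1, y=3) -> (x=1, y=2) -> (x=1, y=1)

Answer: Shortest path length: 10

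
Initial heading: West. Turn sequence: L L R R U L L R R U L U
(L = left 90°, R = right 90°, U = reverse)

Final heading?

Answer: Final heading: North

Derivation:
Start: West
  L (left (90° counter-clockwise)) -> South
  L (left (90° counter-clockwise)) -> East
  R (right (90° clockwise)) -> South
  R (right (90° clockwise)) -> West
  U (U-turn (180°)) -> East
  L (left (90° counter-clockwise)) -> North
  L (left (90° counter-clockwise)) -> West
  R (right (90° clockwise)) -> North
  R (right (90° clockwise)) -> East
  U (U-turn (180°)) -> West
  L (left (90° counter-clockwise)) -> South
  U (U-turn (180°)) -> North
Final: North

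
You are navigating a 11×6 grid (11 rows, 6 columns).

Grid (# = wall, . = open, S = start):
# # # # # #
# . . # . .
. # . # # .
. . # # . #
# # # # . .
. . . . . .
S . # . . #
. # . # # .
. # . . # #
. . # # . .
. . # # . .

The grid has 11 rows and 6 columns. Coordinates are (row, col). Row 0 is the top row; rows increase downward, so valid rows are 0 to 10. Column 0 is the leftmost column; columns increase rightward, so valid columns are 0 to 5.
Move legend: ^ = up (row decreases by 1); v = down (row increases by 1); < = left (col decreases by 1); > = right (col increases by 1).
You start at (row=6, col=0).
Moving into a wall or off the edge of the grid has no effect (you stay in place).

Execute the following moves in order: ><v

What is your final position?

Answer: Final position: (row=7, col=0)

Derivation:
Start: (row=6, col=0)
  > (right): (row=6, col=0) -> (row=6, col=1)
  < (left): (row=6, col=1) -> (row=6, col=0)
  v (down): (row=6, col=0) -> (row=7, col=0)
Final: (row=7, col=0)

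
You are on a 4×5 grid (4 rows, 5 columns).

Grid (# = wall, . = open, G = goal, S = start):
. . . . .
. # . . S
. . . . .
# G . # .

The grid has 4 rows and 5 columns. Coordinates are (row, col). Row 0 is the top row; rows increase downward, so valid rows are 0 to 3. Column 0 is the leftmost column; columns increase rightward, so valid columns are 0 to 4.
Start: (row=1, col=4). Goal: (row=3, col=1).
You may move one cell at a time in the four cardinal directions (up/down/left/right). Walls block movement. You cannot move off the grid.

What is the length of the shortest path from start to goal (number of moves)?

Answer: Shortest path length: 5

Derivation:
BFS from (row=1, col=4) until reaching (row=3, col=1):
  Distance 0: (row=1, col=4)
  Distance 1: (row=0, col=4), (row=1, col=3), (row=2, col=4)
  Distance 2: (row=0, col=3), (row=1, col=2), (row=2, col=3), (row=3, col=4)
  Distance 3: (row=0, col=2), (row=2, col=2)
  Distance 4: (row=0, col=1), (row=2, col=1), (row=3, col=2)
  Distance 5: (row=0, col=0), (row=2, col=0), (row=3, col=1)  <- goal reached here
One shortest path (5 moves): (row=1, col=4) -> (row=1, col=3) -> (row=1, col=2) -> (row=2, col=2) -> (row=2, col=1) -> (row=3, col=1)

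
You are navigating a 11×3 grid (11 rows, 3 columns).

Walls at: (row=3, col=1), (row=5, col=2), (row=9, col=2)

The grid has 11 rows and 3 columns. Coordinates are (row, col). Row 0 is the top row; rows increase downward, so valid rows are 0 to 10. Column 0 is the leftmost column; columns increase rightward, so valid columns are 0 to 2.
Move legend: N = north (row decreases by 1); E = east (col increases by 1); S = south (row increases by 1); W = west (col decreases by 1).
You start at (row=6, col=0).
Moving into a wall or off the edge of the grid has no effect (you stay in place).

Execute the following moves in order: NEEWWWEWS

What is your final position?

Start: (row=6, col=0)
  N (north): (row=6, col=0) -> (row=5, col=0)
  E (east): (row=5, col=0) -> (row=5, col=1)
  E (east): blocked, stay at (row=5, col=1)
  W (west): (row=5, col=1) -> (row=5, col=0)
  W (west): blocked, stay at (row=5, col=0)
  W (west): blocked, stay at (row=5, col=0)
  E (east): (row=5, col=0) -> (row=5, col=1)
  W (west): (row=5, col=1) -> (row=5, col=0)
  S (south): (row=5, col=0) -> (row=6, col=0)
Final: (row=6, col=0)

Answer: Final position: (row=6, col=0)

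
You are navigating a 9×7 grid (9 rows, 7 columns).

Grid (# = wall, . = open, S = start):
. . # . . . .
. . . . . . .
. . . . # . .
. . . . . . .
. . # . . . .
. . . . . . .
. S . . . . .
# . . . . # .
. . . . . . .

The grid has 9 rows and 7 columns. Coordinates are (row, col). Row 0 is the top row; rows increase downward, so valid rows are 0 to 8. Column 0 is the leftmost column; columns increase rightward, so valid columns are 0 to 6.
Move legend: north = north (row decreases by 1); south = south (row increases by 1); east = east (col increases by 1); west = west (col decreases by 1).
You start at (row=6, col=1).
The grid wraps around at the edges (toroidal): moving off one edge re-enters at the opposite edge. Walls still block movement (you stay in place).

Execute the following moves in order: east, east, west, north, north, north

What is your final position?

Answer: Final position: (row=5, col=2)

Derivation:
Start: (row=6, col=1)
  east (east): (row=6, col=1) -> (row=6, col=2)
  east (east): (row=6, col=2) -> (row=6, col=3)
  west (west): (row=6, col=3) -> (row=6, col=2)
  north (north): (row=6, col=2) -> (row=5, col=2)
  north (north): blocked, stay at (row=5, col=2)
  north (north): blocked, stay at (row=5, col=2)
Final: (row=5, col=2)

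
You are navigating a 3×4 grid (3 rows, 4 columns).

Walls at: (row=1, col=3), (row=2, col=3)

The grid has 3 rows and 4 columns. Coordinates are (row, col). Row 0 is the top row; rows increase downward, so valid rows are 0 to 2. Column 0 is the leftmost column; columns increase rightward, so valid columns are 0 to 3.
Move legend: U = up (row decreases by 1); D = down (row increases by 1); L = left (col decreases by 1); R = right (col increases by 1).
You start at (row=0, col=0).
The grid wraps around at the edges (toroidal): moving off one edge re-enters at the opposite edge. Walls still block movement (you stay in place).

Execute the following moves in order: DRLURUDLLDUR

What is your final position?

Answer: Final position: (row=0, col=0)

Derivation:
Start: (row=0, col=0)
  D (down): (row=0, col=0) -> (row=1, col=0)
  R (right): (row=1, col=0) -> (row=1, col=1)
  L (left): (row=1, col=1) -> (row=1, col=0)
  U (up): (row=1, col=0) -> (row=0, col=0)
  R (right): (row=0, col=0) -> (row=0, col=1)
  U (up): (row=0, col=1) -> (row=2, col=1)
  D (down): (row=2, col=1) -> (row=0, col=1)
  L (left): (row=0, col=1) -> (row=0, col=0)
  L (left): (row=0, col=0) -> (row=0, col=3)
  D (down): blocked, stay at (row=0, col=3)
  U (up): blocked, stay at (row=0, col=3)
  R (right): (row=0, col=3) -> (row=0, col=0)
Final: (row=0, col=0)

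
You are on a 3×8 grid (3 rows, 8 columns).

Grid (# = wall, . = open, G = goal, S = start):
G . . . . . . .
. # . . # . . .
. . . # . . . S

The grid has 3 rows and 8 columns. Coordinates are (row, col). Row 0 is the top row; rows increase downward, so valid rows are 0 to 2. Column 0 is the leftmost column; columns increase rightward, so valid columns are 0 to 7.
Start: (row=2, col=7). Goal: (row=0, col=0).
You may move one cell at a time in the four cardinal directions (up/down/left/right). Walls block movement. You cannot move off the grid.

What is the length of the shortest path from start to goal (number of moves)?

BFS from (row=2, col=7) until reaching (row=0, col=0):
  Distance 0: (row=2, col=7)
  Distance 1: (row=1, col=7), (row=2, col=6)
  Distance 2: (row=0, col=7), (row=1, col=6), (row=2, col=5)
  Distance 3: (row=0, col=6), (row=1, col=5), (row=2, col=4)
  Distance 4: (row=0, col=5)
  Distance 5: (row=0, col=4)
  Distance 6: (row=0, col=3)
  Distance 7: (row=0, col=2), (row=1, col=3)
  Distance 8: (row=0, col=1), (row=1, col=2)
  Distance 9: (row=0, col=0), (row=2, col=2)  <- goal reached here
One shortest path (9 moves): (row=2, col=7) -> (row=2, col=6) -> (row=2, col=5) -> (row=1, col=5) -> (row=0, col=5) -> (row=0, col=4) -> (row=0, col=3) -> (row=0, col=2) -> (row=0, col=1) -> (row=0, col=0)

Answer: Shortest path length: 9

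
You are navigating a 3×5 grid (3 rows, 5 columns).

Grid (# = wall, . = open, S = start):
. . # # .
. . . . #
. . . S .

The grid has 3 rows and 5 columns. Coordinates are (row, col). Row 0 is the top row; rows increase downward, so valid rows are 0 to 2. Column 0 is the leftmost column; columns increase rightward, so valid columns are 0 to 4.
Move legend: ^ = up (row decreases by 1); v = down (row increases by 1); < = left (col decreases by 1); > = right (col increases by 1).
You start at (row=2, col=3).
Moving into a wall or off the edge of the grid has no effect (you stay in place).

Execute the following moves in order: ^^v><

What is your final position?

Answer: Final position: (row=2, col=3)

Derivation:
Start: (row=2, col=3)
  ^ (up): (row=2, col=3) -> (row=1, col=3)
  ^ (up): blocked, stay at (row=1, col=3)
  v (down): (row=1, col=3) -> (row=2, col=3)
  > (right): (row=2, col=3) -> (row=2, col=4)
  < (left): (row=2, col=4) -> (row=2, col=3)
Final: (row=2, col=3)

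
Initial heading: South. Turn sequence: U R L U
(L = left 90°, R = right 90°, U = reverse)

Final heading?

Start: South
  U (U-turn (180°)) -> North
  R (right (90° clockwise)) -> East
  L (left (90° counter-clockwise)) -> North
  U (U-turn (180°)) -> South
Final: South

Answer: Final heading: South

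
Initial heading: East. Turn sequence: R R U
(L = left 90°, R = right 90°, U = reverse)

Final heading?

Answer: Final heading: East

Derivation:
Start: East
  R (right (90° clockwise)) -> South
  R (right (90° clockwise)) -> West
  U (U-turn (180°)) -> East
Final: East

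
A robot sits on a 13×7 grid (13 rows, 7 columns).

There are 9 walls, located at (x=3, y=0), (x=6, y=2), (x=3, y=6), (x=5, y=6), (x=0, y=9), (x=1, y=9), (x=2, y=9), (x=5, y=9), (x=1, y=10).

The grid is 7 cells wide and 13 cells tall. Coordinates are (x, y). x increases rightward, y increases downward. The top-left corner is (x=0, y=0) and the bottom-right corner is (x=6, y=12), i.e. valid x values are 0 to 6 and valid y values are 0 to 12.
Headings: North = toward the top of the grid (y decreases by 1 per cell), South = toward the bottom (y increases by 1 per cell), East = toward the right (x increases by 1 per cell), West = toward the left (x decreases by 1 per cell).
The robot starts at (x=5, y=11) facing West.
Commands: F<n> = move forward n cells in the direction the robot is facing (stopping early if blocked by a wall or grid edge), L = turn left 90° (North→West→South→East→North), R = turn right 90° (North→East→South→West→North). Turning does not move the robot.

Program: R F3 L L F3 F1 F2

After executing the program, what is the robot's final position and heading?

Answer: Final position: (x=5, y=12), facing South

Derivation:
Start: (x=5, y=11), facing West
  R: turn right, now facing North
  F3: move forward 1/3 (blocked), now at (x=5, y=10)
  L: turn left, now facing West
  L: turn left, now facing South
  F3: move forward 2/3 (blocked), now at (x=5, y=12)
  F1: move forward 0/1 (blocked), now at (x=5, y=12)
  F2: move forward 0/2 (blocked), now at (x=5, y=12)
Final: (x=5, y=12), facing South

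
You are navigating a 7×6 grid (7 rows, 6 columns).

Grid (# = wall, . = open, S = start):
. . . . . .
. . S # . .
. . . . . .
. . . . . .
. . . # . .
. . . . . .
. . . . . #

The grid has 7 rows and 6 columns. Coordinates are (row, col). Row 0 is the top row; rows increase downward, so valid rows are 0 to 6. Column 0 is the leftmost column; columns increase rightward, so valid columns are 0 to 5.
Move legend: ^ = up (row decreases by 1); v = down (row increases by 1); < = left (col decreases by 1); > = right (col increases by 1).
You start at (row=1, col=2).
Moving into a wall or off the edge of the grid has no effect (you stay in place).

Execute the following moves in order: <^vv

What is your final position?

Answer: Final position: (row=2, col=1)

Derivation:
Start: (row=1, col=2)
  < (left): (row=1, col=2) -> (row=1, col=1)
  ^ (up): (row=1, col=1) -> (row=0, col=1)
  v (down): (row=0, col=1) -> (row=1, col=1)
  v (down): (row=1, col=1) -> (row=2, col=1)
Final: (row=2, col=1)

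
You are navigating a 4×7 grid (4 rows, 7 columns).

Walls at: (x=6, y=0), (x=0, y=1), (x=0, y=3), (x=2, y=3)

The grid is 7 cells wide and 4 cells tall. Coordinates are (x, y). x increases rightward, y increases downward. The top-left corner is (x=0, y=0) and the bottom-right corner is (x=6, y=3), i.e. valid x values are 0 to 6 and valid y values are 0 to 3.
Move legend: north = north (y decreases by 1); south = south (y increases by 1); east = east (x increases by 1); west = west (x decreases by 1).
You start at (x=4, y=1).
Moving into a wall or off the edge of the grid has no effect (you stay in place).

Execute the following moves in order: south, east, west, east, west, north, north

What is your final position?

Start: (x=4, y=1)
  south (south): (x=4, y=1) -> (x=4, y=2)
  east (east): (x=4, y=2) -> (x=5, y=2)
  west (west): (x=5, y=2) -> (x=4, y=2)
  east (east): (x=4, y=2) -> (x=5, y=2)
  west (west): (x=5, y=2) -> (x=4, y=2)
  north (north): (x=4, y=2) -> (x=4, y=1)
  north (north): (x=4, y=1) -> (x=4, y=0)
Final: (x=4, y=0)

Answer: Final position: (x=4, y=0)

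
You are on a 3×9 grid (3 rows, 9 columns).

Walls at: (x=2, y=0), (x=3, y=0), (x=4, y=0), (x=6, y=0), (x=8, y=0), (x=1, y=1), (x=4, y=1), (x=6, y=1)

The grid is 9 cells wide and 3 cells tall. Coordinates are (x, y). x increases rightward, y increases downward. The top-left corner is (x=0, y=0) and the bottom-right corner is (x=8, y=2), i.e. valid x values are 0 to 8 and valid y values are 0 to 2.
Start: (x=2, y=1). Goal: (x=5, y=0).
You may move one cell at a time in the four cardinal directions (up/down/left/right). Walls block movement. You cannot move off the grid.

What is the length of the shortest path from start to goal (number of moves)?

Answer: Shortest path length: 6

Derivation:
BFS from (x=2, y=1) until reaching (x=5, y=0):
  Distance 0: (x=2, y=1)
  Distance 1: (x=3, y=1), (x=2, y=2)
  Distance 2: (x=1, y=2), (x=3, y=2)
  Distance 3: (x=0, y=2), (x=4, y=2)
  Distance 4: (x=0, y=1), (x=5, y=2)
  Distance 5: (x=0, y=0), (x=5, y=1), (x=6, y=2)
  Distance 6: (x=1, y=0), (x=5, y=0), (x=7, y=2)  <- goal reached here
One shortest path (6 moves): (x=2, y=1) -> (x=3, y=1) -> (x=3, y=2) -> (x=4, y=2) -> (x=5, y=2) -> (x=5, y=1) -> (x=5, y=0)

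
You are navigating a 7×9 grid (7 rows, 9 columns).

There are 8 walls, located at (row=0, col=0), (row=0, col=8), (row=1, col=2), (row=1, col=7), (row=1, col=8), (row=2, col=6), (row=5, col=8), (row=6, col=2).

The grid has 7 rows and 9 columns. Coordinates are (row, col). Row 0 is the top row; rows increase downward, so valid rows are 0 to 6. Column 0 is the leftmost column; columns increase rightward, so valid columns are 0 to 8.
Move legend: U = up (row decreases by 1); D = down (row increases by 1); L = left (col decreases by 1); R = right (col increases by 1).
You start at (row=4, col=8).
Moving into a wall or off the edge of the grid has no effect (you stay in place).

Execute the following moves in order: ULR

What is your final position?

Answer: Final position: (row=3, col=8)

Derivation:
Start: (row=4, col=8)
  U (up): (row=4, col=8) -> (row=3, col=8)
  L (left): (row=3, col=8) -> (row=3, col=7)
  R (right): (row=3, col=7) -> (row=3, col=8)
Final: (row=3, col=8)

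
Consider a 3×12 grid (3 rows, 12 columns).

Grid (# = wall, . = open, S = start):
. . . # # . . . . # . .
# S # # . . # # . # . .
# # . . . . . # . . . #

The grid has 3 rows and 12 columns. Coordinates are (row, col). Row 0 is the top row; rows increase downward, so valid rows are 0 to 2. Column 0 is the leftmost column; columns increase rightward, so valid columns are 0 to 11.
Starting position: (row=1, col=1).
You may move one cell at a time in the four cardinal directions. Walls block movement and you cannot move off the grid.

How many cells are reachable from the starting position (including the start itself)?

Answer: Reachable cells: 4

Derivation:
BFS flood-fill from (row=1, col=1):
  Distance 0: (row=1, col=1)
  Distance 1: (row=0, col=1)
  Distance 2: (row=0, col=0), (row=0, col=2)
Total reachable: 4 (grid has 23 open cells total)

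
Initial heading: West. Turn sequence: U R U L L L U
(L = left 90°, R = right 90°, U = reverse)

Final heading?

Start: West
  U (U-turn (180°)) -> East
  R (right (90° clockwise)) -> South
  U (U-turn (180°)) -> North
  L (left (90° counter-clockwise)) -> West
  L (left (90° counter-clockwise)) -> South
  L (left (90° counter-clockwise)) -> East
  U (U-turn (180°)) -> West
Final: West

Answer: Final heading: West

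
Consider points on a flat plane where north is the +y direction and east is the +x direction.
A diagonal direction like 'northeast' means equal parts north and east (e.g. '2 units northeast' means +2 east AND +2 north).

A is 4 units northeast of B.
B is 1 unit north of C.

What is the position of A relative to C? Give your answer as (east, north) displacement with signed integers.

Answer: A is at (east=4, north=5) relative to C.

Derivation:
Place C at the origin (east=0, north=0).
  B is 1 unit north of C: delta (east=+0, north=+1); B at (east=0, north=1).
  A is 4 units northeast of B: delta (east=+4, north=+4); A at (east=4, north=5).
Therefore A relative to C: (east=4, north=5).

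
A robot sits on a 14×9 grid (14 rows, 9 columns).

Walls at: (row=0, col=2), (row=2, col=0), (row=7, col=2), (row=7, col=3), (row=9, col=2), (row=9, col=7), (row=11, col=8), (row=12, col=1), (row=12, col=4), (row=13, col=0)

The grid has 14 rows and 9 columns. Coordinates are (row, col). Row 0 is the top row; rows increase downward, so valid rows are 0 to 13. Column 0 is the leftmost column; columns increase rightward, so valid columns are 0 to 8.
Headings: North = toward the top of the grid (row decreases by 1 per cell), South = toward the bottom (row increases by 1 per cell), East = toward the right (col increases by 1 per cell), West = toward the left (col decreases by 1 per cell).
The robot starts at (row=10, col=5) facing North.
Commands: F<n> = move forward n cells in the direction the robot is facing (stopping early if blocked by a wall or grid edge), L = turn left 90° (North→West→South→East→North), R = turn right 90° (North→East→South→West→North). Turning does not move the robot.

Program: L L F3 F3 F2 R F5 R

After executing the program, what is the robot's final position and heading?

Answer: Final position: (row=13, col=1), facing North

Derivation:
Start: (row=10, col=5), facing North
  L: turn left, now facing West
  L: turn left, now facing South
  F3: move forward 3, now at (row=13, col=5)
  F3: move forward 0/3 (blocked), now at (row=13, col=5)
  F2: move forward 0/2 (blocked), now at (row=13, col=5)
  R: turn right, now facing West
  F5: move forward 4/5 (blocked), now at (row=13, col=1)
  R: turn right, now facing North
Final: (row=13, col=1), facing North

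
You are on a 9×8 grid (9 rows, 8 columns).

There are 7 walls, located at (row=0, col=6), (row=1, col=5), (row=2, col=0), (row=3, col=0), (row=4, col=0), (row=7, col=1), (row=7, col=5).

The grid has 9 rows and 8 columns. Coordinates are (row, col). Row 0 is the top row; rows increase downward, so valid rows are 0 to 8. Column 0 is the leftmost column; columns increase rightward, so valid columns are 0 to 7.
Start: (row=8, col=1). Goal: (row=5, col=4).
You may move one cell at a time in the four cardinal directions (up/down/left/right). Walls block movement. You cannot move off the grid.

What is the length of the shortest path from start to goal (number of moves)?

BFS from (row=8, col=1) until reaching (row=5, col=4):
  Distance 0: (row=8, col=1)
  Distance 1: (row=8, col=0), (row=8, col=2)
  Distance 2: (row=7, col=0), (row=7, col=2), (row=8, col=3)
  Distance 3: (row=6, col=0), (row=6, col=2), (row=7, col=3), (row=8, col=4)
  Distance 4: (row=5, col=0), (row=5, col=2), (row=6, col=1), (row=6, col=3), (row=7, col=4), (row=8, col=5)
  Distance 5: (row=4, col=2), (row=5, col=1), (row=5, col=3), (row=6, col=4), (row=8, col=6)
  Distance 6: (row=3, col=2), (row=4, col=1), (row=4, col=3), (row=5, col=4), (row=6, col=5), (row=7, col=6), (row=8, col=7)  <- goal reached here
One shortest path (6 moves): (row=8, col=1) -> (row=8, col=2) -> (row=8, col=3) -> (row=8, col=4) -> (row=7, col=4) -> (row=6, col=4) -> (row=5, col=4)

Answer: Shortest path length: 6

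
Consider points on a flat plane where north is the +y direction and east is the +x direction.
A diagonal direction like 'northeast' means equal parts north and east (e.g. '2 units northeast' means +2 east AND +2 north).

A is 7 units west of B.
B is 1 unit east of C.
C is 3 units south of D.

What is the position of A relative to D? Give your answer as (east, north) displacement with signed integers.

Place D at the origin (east=0, north=0).
  C is 3 units south of D: delta (east=+0, north=-3); C at (east=0, north=-3).
  B is 1 unit east of C: delta (east=+1, north=+0); B at (east=1, north=-3).
  A is 7 units west of B: delta (east=-7, north=+0); A at (east=-6, north=-3).
Therefore A relative to D: (east=-6, north=-3).

Answer: A is at (east=-6, north=-3) relative to D.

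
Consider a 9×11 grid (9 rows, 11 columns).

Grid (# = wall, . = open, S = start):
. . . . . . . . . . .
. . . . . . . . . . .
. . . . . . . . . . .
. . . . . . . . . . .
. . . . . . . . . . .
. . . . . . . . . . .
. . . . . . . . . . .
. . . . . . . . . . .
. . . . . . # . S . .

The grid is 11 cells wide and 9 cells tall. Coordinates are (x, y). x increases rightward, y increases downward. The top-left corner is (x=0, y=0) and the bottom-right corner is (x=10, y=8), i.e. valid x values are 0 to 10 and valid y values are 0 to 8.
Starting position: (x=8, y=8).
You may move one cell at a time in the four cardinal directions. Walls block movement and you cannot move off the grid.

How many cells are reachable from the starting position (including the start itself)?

Answer: Reachable cells: 98

Derivation:
BFS flood-fill from (x=8, y=8):
  Distance 0: (x=8, y=8)
  Distance 1: (x=8, y=7), (x=7, y=8), (x=9, y=8)
  Distance 2: (x=8, y=6), (x=7, y=7), (x=9, y=7), (x=10, y=8)
  Distance 3: (x=8, y=5), (x=7, y=6), (x=9, y=6), (x=6, y=7), (x=10, y=7)
  Distance 4: (x=8, y=4), (x=7, y=5), (x=9, y=5), (x=6, y=6), (x=10, y=6), (x=5, y=7)
  Distance 5: (x=8, y=3), (x=7, y=4), (x=9, y=4), (x=6, y=5), (x=10, y=5), (x=5, y=6), (x=4, y=7), (x=5, y=8)
  Distance 6: (x=8, y=2), (x=7, y=3), (x=9, y=3), (x=6, y=4), (x=10, y=4), (x=5, y=5), (x=4, y=6), (x=3, y=7), (x=4, y=8)
  Distance 7: (x=8, y=1), (x=7, y=2), (x=9, y=2), (x=6, y=3), (x=10, y=3), (x=5, y=4), (x=4, y=5), (x=3, y=6), (x=2, y=7), (x=3, y=8)
  Distance 8: (x=8, y=0), (x=7, y=1), (x=9, y=1), (x=6, y=2), (x=10, y=2), (x=5, y=3), (x=4, y=4), (x=3, y=5), (x=2, y=6), (x=1, y=7), (x=2, y=8)
  Distance 9: (x=7, y=0), (x=9, y=0), (x=6, y=1), (x=10, y=1), (x=5, y=2), (x=4, y=3), (x=3, y=4), (x=2, y=5), (x=1, y=6), (x=0, y=7), (x=1, y=8)
  Distance 10: (x=6, y=0), (x=10, y=0), (x=5, y=1), (x=4, y=2), (x=3, y=3), (x=2, y=4), (x=1, y=5), (x=0, y=6), (x=0, y=8)
  Distance 11: (x=5, y=0), (x=4, y=1), (x=3, y=2), (x=2, y=3), (x=1, y=4), (x=0, y=5)
  Distance 12: (x=4, y=0), (x=3, y=1), (x=2, y=2), (x=1, y=3), (x=0, y=4)
  Distance 13: (x=3, y=0), (x=2, y=1), (x=1, y=2), (x=0, y=3)
  Distance 14: (x=2, y=0), (x=1, y=1), (x=0, y=2)
  Distance 15: (x=1, y=0), (x=0, y=1)
  Distance 16: (x=0, y=0)
Total reachable: 98 (grid has 98 open cells total)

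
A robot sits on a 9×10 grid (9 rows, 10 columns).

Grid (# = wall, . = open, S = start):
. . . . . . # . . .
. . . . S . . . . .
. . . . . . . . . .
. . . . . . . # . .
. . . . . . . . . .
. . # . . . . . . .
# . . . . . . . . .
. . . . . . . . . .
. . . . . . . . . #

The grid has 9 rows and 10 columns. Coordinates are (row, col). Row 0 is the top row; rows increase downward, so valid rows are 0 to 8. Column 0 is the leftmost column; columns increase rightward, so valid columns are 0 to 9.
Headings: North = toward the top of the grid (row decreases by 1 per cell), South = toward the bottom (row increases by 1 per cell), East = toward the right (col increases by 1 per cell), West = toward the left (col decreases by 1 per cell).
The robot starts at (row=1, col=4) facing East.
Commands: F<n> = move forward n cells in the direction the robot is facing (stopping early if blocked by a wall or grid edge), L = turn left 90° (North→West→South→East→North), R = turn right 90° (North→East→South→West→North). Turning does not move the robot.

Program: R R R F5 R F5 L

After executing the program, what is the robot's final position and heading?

Answer: Final position: (row=0, col=5), facing North

Derivation:
Start: (row=1, col=4), facing East
  R: turn right, now facing South
  R: turn right, now facing West
  R: turn right, now facing North
  F5: move forward 1/5 (blocked), now at (row=0, col=4)
  R: turn right, now facing East
  F5: move forward 1/5 (blocked), now at (row=0, col=5)
  L: turn left, now facing North
Final: (row=0, col=5), facing North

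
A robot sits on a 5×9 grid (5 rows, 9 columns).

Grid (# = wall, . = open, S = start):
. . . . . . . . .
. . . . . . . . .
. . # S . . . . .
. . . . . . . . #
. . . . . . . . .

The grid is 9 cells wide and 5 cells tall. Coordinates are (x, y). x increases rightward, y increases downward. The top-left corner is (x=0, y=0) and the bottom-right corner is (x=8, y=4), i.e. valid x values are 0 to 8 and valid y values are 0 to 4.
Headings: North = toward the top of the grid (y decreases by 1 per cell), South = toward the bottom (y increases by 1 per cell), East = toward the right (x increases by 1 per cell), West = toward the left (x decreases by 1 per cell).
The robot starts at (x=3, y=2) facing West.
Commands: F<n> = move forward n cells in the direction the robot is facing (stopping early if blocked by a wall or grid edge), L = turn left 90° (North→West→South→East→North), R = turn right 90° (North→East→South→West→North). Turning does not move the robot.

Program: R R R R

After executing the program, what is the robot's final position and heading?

Answer: Final position: (x=3, y=2), facing West

Derivation:
Start: (x=3, y=2), facing West
  R: turn right, now facing North
  R: turn right, now facing East
  R: turn right, now facing South
  R: turn right, now facing West
Final: (x=3, y=2), facing West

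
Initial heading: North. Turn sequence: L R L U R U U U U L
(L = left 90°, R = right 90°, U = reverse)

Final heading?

Start: North
  L (left (90° counter-clockwise)) -> West
  R (right (90° clockwise)) -> North
  L (left (90° counter-clockwise)) -> West
  U (U-turn (180°)) -> East
  R (right (90° clockwise)) -> South
  U (U-turn (180°)) -> North
  U (U-turn (180°)) -> South
  U (U-turn (180°)) -> North
  U (U-turn (180°)) -> South
  L (left (90° counter-clockwise)) -> East
Final: East

Answer: Final heading: East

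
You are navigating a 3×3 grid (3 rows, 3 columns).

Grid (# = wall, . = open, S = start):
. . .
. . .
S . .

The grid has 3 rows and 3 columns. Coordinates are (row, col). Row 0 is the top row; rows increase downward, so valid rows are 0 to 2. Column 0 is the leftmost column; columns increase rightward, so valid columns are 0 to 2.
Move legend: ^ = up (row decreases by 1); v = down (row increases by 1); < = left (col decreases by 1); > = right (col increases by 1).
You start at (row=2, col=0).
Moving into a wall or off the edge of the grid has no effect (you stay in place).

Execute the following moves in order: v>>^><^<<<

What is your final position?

Start: (row=2, col=0)
  v (down): blocked, stay at (row=2, col=0)
  > (right): (row=2, col=0) -> (row=2, col=1)
  > (right): (row=2, col=1) -> (row=2, col=2)
  ^ (up): (row=2, col=2) -> (row=1, col=2)
  > (right): blocked, stay at (row=1, col=2)
  < (left): (row=1, col=2) -> (row=1, col=1)
  ^ (up): (row=1, col=1) -> (row=0, col=1)
  < (left): (row=0, col=1) -> (row=0, col=0)
  < (left): blocked, stay at (row=0, col=0)
  < (left): blocked, stay at (row=0, col=0)
Final: (row=0, col=0)

Answer: Final position: (row=0, col=0)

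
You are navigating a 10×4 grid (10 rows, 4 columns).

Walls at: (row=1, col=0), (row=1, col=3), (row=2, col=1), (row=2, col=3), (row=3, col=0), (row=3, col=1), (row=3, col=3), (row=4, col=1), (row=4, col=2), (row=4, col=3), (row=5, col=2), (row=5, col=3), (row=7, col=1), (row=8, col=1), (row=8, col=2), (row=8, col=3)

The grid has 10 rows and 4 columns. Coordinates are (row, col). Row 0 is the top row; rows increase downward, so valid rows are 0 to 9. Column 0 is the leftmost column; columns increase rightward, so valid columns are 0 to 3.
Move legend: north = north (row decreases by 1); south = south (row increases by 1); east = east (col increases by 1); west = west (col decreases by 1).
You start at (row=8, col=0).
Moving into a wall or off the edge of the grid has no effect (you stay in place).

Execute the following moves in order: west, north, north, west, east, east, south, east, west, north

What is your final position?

Start: (row=8, col=0)
  west (west): blocked, stay at (row=8, col=0)
  north (north): (row=8, col=0) -> (row=7, col=0)
  north (north): (row=7, col=0) -> (row=6, col=0)
  west (west): blocked, stay at (row=6, col=0)
  east (east): (row=6, col=0) -> (row=6, col=1)
  east (east): (row=6, col=1) -> (row=6, col=2)
  south (south): (row=6, col=2) -> (row=7, col=2)
  east (east): (row=7, col=2) -> (row=7, col=3)
  west (west): (row=7, col=3) -> (row=7, col=2)
  north (north): (row=7, col=2) -> (row=6, col=2)
Final: (row=6, col=2)

Answer: Final position: (row=6, col=2)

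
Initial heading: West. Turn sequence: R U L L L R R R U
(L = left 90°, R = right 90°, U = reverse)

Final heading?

Answer: Final heading: North

Derivation:
Start: West
  R (right (90° clockwise)) -> North
  U (U-turn (180°)) -> South
  L (left (90° counter-clockwise)) -> East
  L (left (90° counter-clockwise)) -> North
  L (left (90° counter-clockwise)) -> West
  R (right (90° clockwise)) -> North
  R (right (90° clockwise)) -> East
  R (right (90° clockwise)) -> South
  U (U-turn (180°)) -> North
Final: North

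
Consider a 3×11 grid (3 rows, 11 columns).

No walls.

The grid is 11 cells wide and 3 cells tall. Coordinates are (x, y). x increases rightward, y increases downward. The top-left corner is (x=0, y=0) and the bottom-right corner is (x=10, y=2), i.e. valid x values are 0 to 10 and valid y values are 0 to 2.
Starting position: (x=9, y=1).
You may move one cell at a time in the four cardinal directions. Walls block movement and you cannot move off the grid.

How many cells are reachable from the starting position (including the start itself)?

Answer: Reachable cells: 33

Derivation:
BFS flood-fill from (x=9, y=1):
  Distance 0: (x=9, y=1)
  Distance 1: (x=9, y=0), (x=8, y=1), (x=10, y=1), (x=9, y=2)
  Distance 2: (x=8, y=0), (x=10, y=0), (x=7, y=1), (x=8, y=2), (x=10, y=2)
  Distance 3: (x=7, y=0), (x=6, y=1), (x=7, y=2)
  Distance 4: (x=6, y=0), (x=5, y=1), (x=6, y=2)
  Distance 5: (x=5, y=0), (x=4, y=1), (x=5, y=2)
  Distance 6: (x=4, y=0), (x=3, y=1), (x=4, y=2)
  Distance 7: (x=3, y=0), (x=2, y=1), (x=3, y=2)
  Distance 8: (x=2, y=0), (x=1, y=1), (x=2, y=2)
  Distance 9: (x=1, y=0), (x=0, y=1), (x=1, y=2)
  Distance 10: (x=0, y=0), (x=0, y=2)
Total reachable: 33 (grid has 33 open cells total)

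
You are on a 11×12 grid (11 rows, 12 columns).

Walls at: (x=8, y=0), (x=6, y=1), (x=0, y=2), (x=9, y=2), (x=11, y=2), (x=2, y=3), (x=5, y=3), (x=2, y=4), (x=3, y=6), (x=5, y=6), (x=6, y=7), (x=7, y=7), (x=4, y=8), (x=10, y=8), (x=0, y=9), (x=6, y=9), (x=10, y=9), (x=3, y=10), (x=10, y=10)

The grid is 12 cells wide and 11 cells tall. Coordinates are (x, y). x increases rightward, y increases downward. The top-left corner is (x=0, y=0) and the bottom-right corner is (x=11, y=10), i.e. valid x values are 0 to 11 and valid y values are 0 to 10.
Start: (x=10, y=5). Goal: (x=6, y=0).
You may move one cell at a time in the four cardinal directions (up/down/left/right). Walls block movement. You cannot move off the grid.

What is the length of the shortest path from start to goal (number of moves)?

Answer: Shortest path length: 9

Derivation:
BFS from (x=10, y=5) until reaching (x=6, y=0):
  Distance 0: (x=10, y=5)
  Distance 1: (x=10, y=4), (x=9, y=5), (x=11, y=5), (x=10, y=6)
  Distance 2: (x=10, y=3), (x=9, y=4), (x=11, y=4), (x=8, y=5), (x=9, y=6), (x=11, y=6), (x=10, y=7)
  Distance 3: (x=10, y=2), (x=9, y=3), (x=11, y=3), (x=8, y=4), (x=7, y=5), (x=8, y=6), (x=9, y=7), (x=11, y=7)
  Distance 4: (x=10, y=1), (x=8, y=3), (x=7, y=4), (x=6, y=5), (x=7, y=6), (x=8, y=7), (x=9, y=8), (x=11, y=8)
  Distance 5: (x=10, y=0), (x=9, y=1), (x=11, y=1), (x=8, y=2), (x=7, y=3), (x=6, y=4), (x=5, y=5), (x=6, y=6), (x=8, y=8), (x=9, y=9), (x=11, y=9)
  Distance 6: (x=9, y=0), (x=11, y=0), (x=8, y=1), (x=7, y=2), (x=6, y=3), (x=5, y=4), (x=4, y=5), (x=7, y=8), (x=8, y=9), (x=9, y=10), (x=11, y=10)
  Distance 7: (x=7, y=1), (x=6, y=2), (x=4, y=4), (x=3, y=5), (x=4, y=6), (x=6, y=8), (x=7, y=9), (x=8, y=10)
  Distance 8: (x=7, y=0), (x=5, y=2), (x=4, y=3), (x=3, y=4), (x=2, y=5), (x=4, y=7), (x=5, y=8), (x=7, y=10)
  Distance 9: (x=6, y=0), (x=5, y=1), (x=4, y=2), (x=3, y=3), (x=1, y=5), (x=2, y=6), (x=3, y=7), (x=5, y=7), (x=5, y=9), (x=6, y=10)  <- goal reached here
One shortest path (9 moves): (x=10, y=5) -> (x=9, y=5) -> (x=8, y=5) -> (x=7, y=5) -> (x=7, y=4) -> (x=7, y=3) -> (x=7, y=2) -> (x=7, y=1) -> (x=7, y=0) -> (x=6, y=0)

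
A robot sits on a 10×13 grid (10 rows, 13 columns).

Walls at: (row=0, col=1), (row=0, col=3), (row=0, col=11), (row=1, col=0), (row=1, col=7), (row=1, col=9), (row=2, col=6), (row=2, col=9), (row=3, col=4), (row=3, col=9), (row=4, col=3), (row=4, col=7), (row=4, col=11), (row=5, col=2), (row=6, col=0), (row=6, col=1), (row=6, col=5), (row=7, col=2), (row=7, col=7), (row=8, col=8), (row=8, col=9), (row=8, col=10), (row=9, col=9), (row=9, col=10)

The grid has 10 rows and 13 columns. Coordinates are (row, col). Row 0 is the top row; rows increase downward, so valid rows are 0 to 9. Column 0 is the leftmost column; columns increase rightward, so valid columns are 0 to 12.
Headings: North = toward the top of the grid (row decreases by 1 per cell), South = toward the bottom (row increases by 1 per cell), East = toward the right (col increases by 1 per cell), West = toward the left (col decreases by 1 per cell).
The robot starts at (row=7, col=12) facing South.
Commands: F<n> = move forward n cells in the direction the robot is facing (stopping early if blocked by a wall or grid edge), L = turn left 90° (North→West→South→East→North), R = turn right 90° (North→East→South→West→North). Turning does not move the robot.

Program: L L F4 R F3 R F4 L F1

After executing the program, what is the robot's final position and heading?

Answer: Final position: (row=7, col=12), facing East

Derivation:
Start: (row=7, col=12), facing South
  L: turn left, now facing East
  L: turn left, now facing North
  F4: move forward 4, now at (row=3, col=12)
  R: turn right, now facing East
  F3: move forward 0/3 (blocked), now at (row=3, col=12)
  R: turn right, now facing South
  F4: move forward 4, now at (row=7, col=12)
  L: turn left, now facing East
  F1: move forward 0/1 (blocked), now at (row=7, col=12)
Final: (row=7, col=12), facing East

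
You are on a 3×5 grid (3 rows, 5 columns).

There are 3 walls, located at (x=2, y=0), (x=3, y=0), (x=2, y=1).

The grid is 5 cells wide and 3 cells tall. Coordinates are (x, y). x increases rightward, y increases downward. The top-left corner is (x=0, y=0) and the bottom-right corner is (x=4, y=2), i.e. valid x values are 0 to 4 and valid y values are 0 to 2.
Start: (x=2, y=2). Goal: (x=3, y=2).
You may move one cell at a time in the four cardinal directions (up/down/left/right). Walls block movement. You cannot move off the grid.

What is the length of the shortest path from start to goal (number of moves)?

Answer: Shortest path length: 1

Derivation:
BFS from (x=2, y=2) until reaching (x=3, y=2):
  Distance 0: (x=2, y=2)
  Distance 1: (x=1, y=2), (x=3, y=2)  <- goal reached here
One shortest path (1 moves): (x=2, y=2) -> (x=3, y=2)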